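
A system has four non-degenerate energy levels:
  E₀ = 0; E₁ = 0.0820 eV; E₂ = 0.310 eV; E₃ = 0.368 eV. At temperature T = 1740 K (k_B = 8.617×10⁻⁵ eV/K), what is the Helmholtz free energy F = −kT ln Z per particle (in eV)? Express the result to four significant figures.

-0.08739 eV

k_BT = 8.617×10⁻⁵ × 1740 K = 0.149936 eV.
Eᵢ/kT = 0, 0.546900, 2.06755, 2.45438.
Z = Σ e^(−Eᵢ/kT) = e^(−0) + e^(−0.546900) + e^(−2.06755) + e^(−2.45438) = 1.00000 + 0.578741 + 0.126495 + 0.0859164 = 1.79115.
F = −kT ln Z = −0.149936 × ln(1.79115) = −0.149936 × 0.582858 = -0.08739 eV.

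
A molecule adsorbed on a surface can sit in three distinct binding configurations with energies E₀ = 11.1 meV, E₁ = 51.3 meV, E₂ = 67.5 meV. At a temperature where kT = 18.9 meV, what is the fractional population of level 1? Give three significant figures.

0.102

Eᵢ/kT = 0.58730, 2.7143, 3.5714.
Z = Σ e^(−Eᵢ/kT) = e^(−0.58730) + e^(−2.7143) + e^(−3.5714) = 0.55583 + 0.066251 + 0.028116 = 0.65020.
P₁ = e^(−E₁/kT) / Z = 0.066251/0.65020 = 0.102.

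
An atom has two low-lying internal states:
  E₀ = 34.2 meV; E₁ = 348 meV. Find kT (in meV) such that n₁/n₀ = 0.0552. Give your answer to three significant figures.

n₁/n₀ = exp[−(E₁−E₀)/kT] = 0.0552.
⇒ (E₁−E₀)/kT = ln(1/0.0552) = ln(18.116) = 2.8968.
kT = 313.8 meV / 2.8968 = 108 meV.

108 meV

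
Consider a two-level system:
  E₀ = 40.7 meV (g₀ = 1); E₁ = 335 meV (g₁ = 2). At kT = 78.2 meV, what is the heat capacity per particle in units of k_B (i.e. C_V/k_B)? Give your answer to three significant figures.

0.600

Eᵢ/kT = 0.52046, 4.2839.
Z = Σ gᵢe^(−Eᵢ/kT) = 1·e^(−0.52046) + 2·e^(−4.2839) = 0.59425 + 0.027578 = 0.62183.
⟨E⟩ = 53.752 meV, ⟨E²⟩ = 6560.2 meV².
C_V/k_B = (⟨E²⟩ − ⟨E⟩²)/(kT)² = (6560.2 − 2889.3)/6115.2 = 0.600.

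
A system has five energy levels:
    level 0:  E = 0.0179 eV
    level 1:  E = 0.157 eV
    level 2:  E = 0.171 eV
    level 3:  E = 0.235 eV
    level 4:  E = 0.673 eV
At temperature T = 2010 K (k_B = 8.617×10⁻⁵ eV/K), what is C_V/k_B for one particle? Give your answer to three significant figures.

0.349

k_BT = 8.617×10⁻⁵ × 2010 K = 0.17320 eV.
Eᵢ/kT = 0.10335, 0.90647, 0.98730, 1.3568, 3.8857.
Z = Σ e^(−Eᵢ/kT) = e^(−0.10335) + e^(−0.90647) + e^(−0.98730) + e^(−1.3568) + e^(−3.8857) = 0.90181 + 0.40395 + 0.37258 + 0.25748 + 0.020533 = 1.9564.
⟨E⟩ = 0.11122 eV, ⟨E²⟩ = 0.022828 eV².
C_V/k_B = (⟨E²⟩ − ⟨E⟩²)/(kT)² = (0.022828 − 0.012370)/0.029998 = 0.349.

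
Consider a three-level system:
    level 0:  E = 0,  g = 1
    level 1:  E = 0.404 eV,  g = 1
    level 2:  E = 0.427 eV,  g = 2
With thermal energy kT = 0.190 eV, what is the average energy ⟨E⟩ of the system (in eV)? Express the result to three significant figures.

Eᵢ/kT = 0, 2.1263, 2.2474.
Z = Σ gᵢe^(−Eᵢ/kT) = 1·e^(−0) + 1·e^(−2.1263) + 2·e^(−2.2474) = 1.0000 + 0.11928 + 0.21135 = 1.3306.
⟨E⟩ = Σ Eᵢ gᵢe^(−Eᵢ/kT) / Z = (0·1.0000 + 0.404·0.11928 + 0.427·0.21135) / 1.3306 = 0.104 eV.

0.104 eV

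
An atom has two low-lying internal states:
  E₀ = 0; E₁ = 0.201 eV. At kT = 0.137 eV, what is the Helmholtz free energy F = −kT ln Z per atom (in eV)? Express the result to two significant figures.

Eᵢ/kT = 0, 1.467.
Z = Σ e^(−Eᵢ/kT) = e^(−0) + e^(−1.467) = 1.000 + 0.2306 = 1.231.
F = −kT ln Z = −0.137 × ln(1.231) = −0.137 × 0.2078 = -0.028 eV.

-0.028 eV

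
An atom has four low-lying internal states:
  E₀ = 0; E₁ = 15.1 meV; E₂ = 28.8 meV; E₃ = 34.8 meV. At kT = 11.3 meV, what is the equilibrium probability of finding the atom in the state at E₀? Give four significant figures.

Eᵢ/kT = 0, 1.33628, 2.54867, 3.07965.
Z = Σ e^(−Eᵢ/kT) = e^(−0) + e^(−1.33628) + e^(−2.54867) + e^(−3.07965) = 1.00000 + 0.262822 + 0.0781856 + 0.0459753 = 1.38698.
P₀ = e^(−E₀/kT) / Z = 1.00000/1.38698 = 0.7210.

0.7210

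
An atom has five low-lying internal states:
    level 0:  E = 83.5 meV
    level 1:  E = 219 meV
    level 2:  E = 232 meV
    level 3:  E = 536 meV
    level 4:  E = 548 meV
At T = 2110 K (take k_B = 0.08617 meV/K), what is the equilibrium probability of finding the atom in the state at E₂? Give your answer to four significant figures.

0.2127

k_BT = 0.08617 × 2110 K = 181.819 meV.
Eᵢ/kT = 0.459248, 1.20449, 1.27599, 2.94799, 3.01399.
Z = Σ e^(−Eᵢ/kT) = e^(−0.459248) + e^(−1.20449) + e^(−1.27599) + e^(−2.94799) + e^(−3.01399) = 0.631759 + 0.299845 + 0.279154 + 0.0524450 + 0.0490954 = 1.31230.
P₂ = e^(−E₂/kT) / Z = 0.279154/1.31230 = 0.2127.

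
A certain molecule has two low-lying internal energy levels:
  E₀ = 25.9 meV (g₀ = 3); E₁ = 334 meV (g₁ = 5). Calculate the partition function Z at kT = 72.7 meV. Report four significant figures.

Z = 2.151

Eᵢ/kT = 0.356259, 4.59422.
Z = Σ gᵢe^(−Eᵢ/kT) = 3·e^(−0.356259) + 5·e^(−4.59422) = 2.10087 + 0.0505505 = 2.15142.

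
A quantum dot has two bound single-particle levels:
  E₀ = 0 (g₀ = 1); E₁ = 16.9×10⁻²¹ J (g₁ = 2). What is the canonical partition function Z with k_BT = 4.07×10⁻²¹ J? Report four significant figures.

Eᵢ/kT = 0, 4.15233.
Z = Σ gᵢe^(−Eᵢ/kT) = 1·e^(−0) + 2·e^(−4.15233) = 1.00000 + 0.0314555 = 1.03146.

Z = 1.031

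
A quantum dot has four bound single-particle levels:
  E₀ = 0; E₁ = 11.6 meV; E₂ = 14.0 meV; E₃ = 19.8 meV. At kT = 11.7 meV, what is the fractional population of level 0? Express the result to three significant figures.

Eᵢ/kT = 0, 0.99145, 1.1966, 1.6923.
Z = Σ e^(−Eᵢ/kT) = e^(−0) + e^(−0.99145) + e^(−1.1966) + e^(−1.6923) = 1.0000 + 0.37104 + 0.30222 + 0.18410 = 1.8574.
P₀ = e^(−E₀/kT) / Z = 1.0000/1.8574 = 0.538.

0.538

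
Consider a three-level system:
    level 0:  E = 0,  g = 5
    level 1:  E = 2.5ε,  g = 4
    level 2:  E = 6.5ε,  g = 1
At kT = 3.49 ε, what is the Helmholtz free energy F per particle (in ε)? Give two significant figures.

-6.8 ε

Eᵢ/kT = 0, 0.7163, 1.862.
Z = Σ gᵢe^(−Eᵢ/kT) = 5·e^(−0) + 4·e^(−0.7163) + 1·e^(−1.862) = 5.000 + 1.954 + 0.1554 = 7.109.
F = −kT ln Z = −3.49 × ln(7.109) = −3.49 × 1.961 = -6.8 ε.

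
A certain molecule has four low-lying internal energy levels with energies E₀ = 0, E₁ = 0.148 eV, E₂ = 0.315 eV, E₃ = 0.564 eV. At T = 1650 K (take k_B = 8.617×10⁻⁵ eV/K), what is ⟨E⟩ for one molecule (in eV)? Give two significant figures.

k_BT = 8.617×10⁻⁵ × 1650 K = 0.1422 eV.
Eᵢ/kT = 0, 1.041, 2.215, 3.966.
Z = Σ e^(−Eᵢ/kT) = e^(−0) + e^(−1.041) + e^(−2.215) + e^(−3.966) = 1.000 + 0.3531 + 0.1092 + 0.01895 = 1.481.
⟨E⟩ = Σ Eᵢ e^(−Eᵢ/kT) / Z = (0·1.000 + 0.148·0.3531 + 0.315·0.1092 + 0.564·0.01895) / 1.481 = 0.066 eV.

0.066 eV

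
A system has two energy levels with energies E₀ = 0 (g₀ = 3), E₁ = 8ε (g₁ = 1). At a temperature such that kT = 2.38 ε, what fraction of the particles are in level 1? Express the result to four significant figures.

0.01143

Eᵢ/kT = 0, 3.36134.
Z = Σ gᵢe^(−Eᵢ/kT) = 3·e^(−0) + 1·e^(−3.36134) = 3.00000 + 0.0346887 = 3.03469.
P₁ = g₁ e^(−E₁/kT) / Z = 0.0346887/3.03469 = 0.01143.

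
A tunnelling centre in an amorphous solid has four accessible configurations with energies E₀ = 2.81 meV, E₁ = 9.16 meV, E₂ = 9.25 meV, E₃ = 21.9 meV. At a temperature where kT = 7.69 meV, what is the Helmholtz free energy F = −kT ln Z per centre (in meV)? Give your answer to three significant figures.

Eᵢ/kT = 0.36541, 1.1912, 1.2029, 2.8479.
Z = Σ e^(−Eᵢ/kT) = e^(−0.36541) + e^(−1.1912) + e^(−1.2029) + e^(−2.8479) = 0.69391 + 0.30386 + 0.30032 + 0.057966 = 1.3561.
F = −kT ln Z = −7.69 × ln(1.3561) = −7.69 × 0.30461 = -2.34 meV.

-2.34 meV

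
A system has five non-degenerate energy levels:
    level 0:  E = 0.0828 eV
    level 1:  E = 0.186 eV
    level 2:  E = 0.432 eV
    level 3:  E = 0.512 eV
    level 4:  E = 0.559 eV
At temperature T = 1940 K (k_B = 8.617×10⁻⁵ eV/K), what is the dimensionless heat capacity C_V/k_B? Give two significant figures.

k_BT = 8.617×10⁻⁵ × 1940 K = 0.1672 eV.
Eᵢ/kT = 0.4952, 1.112, 2.584, 3.062, 3.343.
Z = Σ e^(−Eᵢ/kT) = e^(−0.4952) + e^(−1.112) + e^(−2.584) + e^(−3.062) + e^(−3.343) = 0.6094 + 0.3289 + 0.07547 + 0.04679 + 0.03533 = 1.096.
⟨E⟩ = 0.1715 eV, ⟨E²⟩ = 0.04831 eV².
C_V/k_B = (⟨E²⟩ − ⟨E⟩²)/(kT)² = (0.04831 − 0.02941)/0.02796 = 0.68.

0.68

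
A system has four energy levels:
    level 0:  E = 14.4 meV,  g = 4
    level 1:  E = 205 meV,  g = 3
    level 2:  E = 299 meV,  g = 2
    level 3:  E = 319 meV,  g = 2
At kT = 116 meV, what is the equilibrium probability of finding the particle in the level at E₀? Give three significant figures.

Eᵢ/kT = 0.12414, 1.7672, 2.5776, 2.7500.
Z = Σ gᵢe^(−Eᵢ/kT) = 4·e^(−0.12414) + 3·e^(−1.7672) + 2·e^(−2.5776) + 2·e^(−2.7500) = 3.5330 + 0.51243 + 0.15191 + 0.12786 = 4.3252.
P₀ = g₀ e^(−E₀/kT) / Z = 3.5330/4.3252 = 0.817.

0.817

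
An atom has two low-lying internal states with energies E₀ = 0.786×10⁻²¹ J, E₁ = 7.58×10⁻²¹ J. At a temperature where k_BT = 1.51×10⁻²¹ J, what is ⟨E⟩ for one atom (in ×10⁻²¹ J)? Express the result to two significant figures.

Eᵢ/kT = 0.5205, 5.020.
Z = Σ e^(−Eᵢ/kT) = e^(−0.5205) + e^(−5.020) = 0.5942 + 0.006605 = 0.6008.
⟨E⟩ = Σ Eᵢ e^(−Eᵢ/kT) / Z = (0.786·0.5942 + 7.58·0.006605) / 0.6008 = 0.86 ×10⁻²¹ J.

0.86 ×10⁻²¹ J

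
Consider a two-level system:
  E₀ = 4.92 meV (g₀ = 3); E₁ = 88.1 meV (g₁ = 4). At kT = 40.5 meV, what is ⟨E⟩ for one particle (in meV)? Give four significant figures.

17.07 meV

Eᵢ/kT = 0.121481, 2.17531.
Z = Σ gᵢe^(−Eᵢ/kT) = 3·e^(−0.121481) + 4·e^(−2.17531) = 2.65682 + 0.454292 = 3.11111.
⟨E⟩ = Σ Eᵢ gᵢe^(−Eᵢ/kT) / Z = (4.92·2.65682 + 88.1·0.454292) / 3.11111 = 17.07 meV.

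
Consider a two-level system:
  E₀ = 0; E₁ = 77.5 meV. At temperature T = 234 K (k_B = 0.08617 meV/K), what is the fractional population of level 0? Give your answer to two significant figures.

0.98

k_BT = 0.08617 × 234 K = 20.16 meV.
Eᵢ/kT = 0, 3.844.
Z = Σ e^(−Eᵢ/kT) = e^(−0) + e^(−3.844) = 1.000 + 0.02141 = 1.021.
P₀ = e^(−E₀/kT) / Z = 1.000/1.021 = 0.98.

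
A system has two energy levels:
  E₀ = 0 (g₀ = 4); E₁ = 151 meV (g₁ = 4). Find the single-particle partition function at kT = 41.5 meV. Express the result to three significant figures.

Eᵢ/kT = 0, 3.6386.
Z = Σ gᵢe^(−Eᵢ/kT) = 4·e^(−0) + 4·e^(−3.6386) = 4.0000 + 0.10516 = 4.1052.

Z = 4.11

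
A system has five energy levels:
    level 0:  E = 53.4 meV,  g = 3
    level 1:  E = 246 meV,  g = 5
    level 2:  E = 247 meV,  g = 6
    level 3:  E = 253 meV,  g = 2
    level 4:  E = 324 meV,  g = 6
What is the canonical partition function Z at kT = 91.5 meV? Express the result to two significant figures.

Z = 2.7

Eᵢ/kT = 0.5836, 2.689, 2.699, 2.765, 3.541.
Z = Σ gᵢe^(−Eᵢ/kT) = 3·e^(−0.5836) + 5·e^(−2.689) + 6·e^(−2.699) + 2·e^(−2.765) + 6·e^(−3.541) = 1.674 + 0.3397 + 0.4036 + 0.1260 + 0.1739 = 2.717.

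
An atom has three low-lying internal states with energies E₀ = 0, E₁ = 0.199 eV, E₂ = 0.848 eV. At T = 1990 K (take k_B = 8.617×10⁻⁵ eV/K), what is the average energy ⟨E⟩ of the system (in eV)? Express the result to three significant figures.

0.0518 eV

k_BT = 8.617×10⁻⁵ × 1990 K = 0.17148 eV.
Eᵢ/kT = 0, 1.1605, 4.9452.
Z = Σ e^(−Eᵢ/kT) = e^(−0) + e^(−1.1605) + e^(−4.9452) = 1.0000 + 0.31333 + 0.0071175 = 1.3204.
⟨E⟩ = Σ Eᵢ e^(−Eᵢ/kT) / Z = (0·1.0000 + 0.199·0.31333 + 0.848·0.0071175) / 1.3204 = 0.0518 eV.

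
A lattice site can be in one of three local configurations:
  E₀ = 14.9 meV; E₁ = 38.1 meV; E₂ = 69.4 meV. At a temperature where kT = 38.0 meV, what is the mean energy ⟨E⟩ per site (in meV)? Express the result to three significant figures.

29.3 meV

Eᵢ/kT = 0.39211, 1.0026, 1.8263.
Z = Σ e^(−Eᵢ/kT) = e^(−0.39211) + e^(−1.0026) + e^(−1.8263) = 0.67563 + 0.36692 + 0.16101 = 1.2036.
⟨E⟩ = Σ Eᵢ e^(−Eᵢ/kT) / Z = (14.9·0.67563 + 38.1·0.36692 + 69.4·0.16101) / 1.2036 = 29.3 meV.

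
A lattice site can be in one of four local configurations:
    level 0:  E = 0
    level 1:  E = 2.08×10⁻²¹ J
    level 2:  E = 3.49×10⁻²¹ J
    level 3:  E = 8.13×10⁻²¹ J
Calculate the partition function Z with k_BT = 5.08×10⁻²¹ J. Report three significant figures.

Eᵢ/kT = 0, 0.40945, 0.68701, 1.6004.
Z = Σ e^(−Eᵢ/kT) = e^(−0) + e^(−0.40945) + e^(−0.68701) + e^(−1.6004) = 1.0000 + 0.66402 + 0.50308 + 0.20182 = 2.3689.

Z = 2.37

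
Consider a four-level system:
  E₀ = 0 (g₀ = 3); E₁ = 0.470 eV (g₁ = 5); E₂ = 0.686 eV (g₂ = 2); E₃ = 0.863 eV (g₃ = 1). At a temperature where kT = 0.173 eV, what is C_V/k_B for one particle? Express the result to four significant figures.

Eᵢ/kT = 0, 2.71676, 3.96532, 4.98844.
Z = Σ gᵢe^(−Eᵢ/kT) = 3·e^(−0) + 5·e^(−2.71676) + 2·e^(−3.96532) + 1·e^(−4.98844) = 3.00000 + 0.330443 + 0.0379239 + 0.00681629 = 3.37518.
⟨E⟩ = 0.0554656 eV, ⟨E²⟩ = 0.0284187 eV².
C_V/k_B = (⟨E²⟩ − ⟨E⟩²)/(kT)² = (0.0284187 − 0.00307643)/0.0299290 = 0.8467.

0.8467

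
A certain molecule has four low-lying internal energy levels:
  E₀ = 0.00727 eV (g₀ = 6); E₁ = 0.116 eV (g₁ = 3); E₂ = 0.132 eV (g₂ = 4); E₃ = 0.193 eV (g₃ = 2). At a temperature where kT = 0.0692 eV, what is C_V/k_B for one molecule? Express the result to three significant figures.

0.512

Eᵢ/kT = 0.10506, 1.6763, 1.9075, 2.7890.
Z = Σ gᵢe^(−Eᵢ/kT) = 6·e^(−0.10506) + 3·e^(−1.6763) + 4·e^(−1.9075) + 2·e^(−2.7890) = 5.4016 + 0.56119 + 0.59380 + 0.12297 = 6.6796.
⟨E⟩ = 0.030912 eV, ⟨E²⟩ = 0.0034080 eV².
C_V/k_B = (⟨E²⟩ − ⟨E⟩²)/(kT)² = (0.0034080 − 0.00095555)/0.0047886 = 0.512.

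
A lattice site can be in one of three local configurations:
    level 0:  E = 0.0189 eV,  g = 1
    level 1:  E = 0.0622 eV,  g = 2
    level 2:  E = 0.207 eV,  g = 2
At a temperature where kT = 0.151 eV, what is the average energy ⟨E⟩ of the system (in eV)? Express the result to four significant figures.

0.07521 eV

Eᵢ/kT = 0.125166, 0.411921, 1.37086.
Z = Σ gᵢe^(−Eᵢ/kT) = 1·e^(−0.125166) + 2·e^(−0.411921) + 2·e^(−1.37086) = 0.882350 + 1.32475 + 0.507777 = 2.71488.
⟨E⟩ = Σ Eᵢ gᵢe^(−Eᵢ/kT) / Z = (0.0189·0.882350 + 0.0622·1.32475 + 0.207·0.507777) / 2.71488 = 0.07521 eV.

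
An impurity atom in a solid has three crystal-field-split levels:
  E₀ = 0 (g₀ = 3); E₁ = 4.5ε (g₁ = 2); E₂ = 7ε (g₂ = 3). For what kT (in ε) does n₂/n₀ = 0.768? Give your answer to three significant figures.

n₂/n₀ = (g₂/g₀) exp[−(E₂−E₀)/kT] = 0.768.
⇒ (E₂−E₀)/kT = ln((3/3)/0.768) = ln(1.3021) = 0.26398.
kT = 7ε / 0.26398 = 26.5 ε.

26.5 ε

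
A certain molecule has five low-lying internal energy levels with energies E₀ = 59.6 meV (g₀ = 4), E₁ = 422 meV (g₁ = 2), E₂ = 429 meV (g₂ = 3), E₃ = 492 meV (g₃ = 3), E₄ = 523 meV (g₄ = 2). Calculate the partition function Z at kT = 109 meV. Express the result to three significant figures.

Z = 2.46

Eᵢ/kT = 0.54679, 3.8716, 3.9358, 4.5138, 4.7982.
Z = Σ gᵢe^(−Eᵢ/kT) = 4·e^(−0.54679) + 2·e^(−3.8716) + 3·e^(−3.9358) + 3·e^(−4.5138) + 2·e^(−4.7982) = 2.3152 + 0.041650 + 0.058590 + 0.032870 + 0.016489 = 2.4648.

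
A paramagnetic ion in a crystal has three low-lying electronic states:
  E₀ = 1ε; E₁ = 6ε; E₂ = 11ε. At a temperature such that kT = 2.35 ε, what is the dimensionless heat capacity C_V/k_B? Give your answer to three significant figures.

Eᵢ/kT = 0.42553, 2.5532, 4.6809.
Z = Σ e^(−Eᵢ/kT) = e^(−0.42553) + e^(−2.5532) + e^(−4.6809) = 0.65342 + 0.077832 + 0.0092707 = 0.74052.
⟨E⟩ = 1.6507 ε, ⟨E²⟩ = 6.1810 ε².
C_V/k_B = (⟨E²⟩ − ⟨E⟩²)/(kT)² = (6.1810 − 2.7248)/5.5225 = 0.626.

0.626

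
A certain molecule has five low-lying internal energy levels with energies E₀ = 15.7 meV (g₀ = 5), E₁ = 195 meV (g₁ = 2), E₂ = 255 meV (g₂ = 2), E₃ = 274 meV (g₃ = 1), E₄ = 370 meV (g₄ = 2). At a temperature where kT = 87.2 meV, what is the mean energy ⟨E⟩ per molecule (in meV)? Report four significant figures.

34.38 meV

Eᵢ/kT = 0.180046, 2.23624, 2.92431, 3.14220, 4.24312.
Z = Σ gᵢe^(−Eᵢ/kT) = 5·e^(−0.180046) + 2·e^(−2.23624) + 2·e^(−2.92431) + 1·e^(−3.14220) + 2·e^(−4.24312) = 4.17616 + 0.213719 + 0.107403 + 0.0431877 + 0.0287254 = 4.56920.
⟨E⟩ = Σ Eᵢ gᵢe^(−Eᵢ/kT) / Z = (15.7·4.17616 + 195·0.213719 + 255·0.107403 + 274·0.0431877 + 370·0.0287254) / 4.56920 = 34.38 meV.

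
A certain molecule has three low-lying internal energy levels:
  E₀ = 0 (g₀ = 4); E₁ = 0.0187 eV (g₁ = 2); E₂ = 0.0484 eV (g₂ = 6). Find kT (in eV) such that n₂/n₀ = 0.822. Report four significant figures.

0.08047 eV

n₂/n₀ = (g₂/g₀) exp[−(E₂−E₀)/kT] = 0.822.
⇒ (E₂−E₀)/kT = ln((6/4)/0.822) = ln(1.82482) = 0.601481.
kT = 0.0484 eV / 0.601481 = 0.08047 eV.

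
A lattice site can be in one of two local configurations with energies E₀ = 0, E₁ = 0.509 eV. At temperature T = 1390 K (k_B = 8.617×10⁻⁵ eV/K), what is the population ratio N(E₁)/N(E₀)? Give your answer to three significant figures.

0.0143

k_BT = 8.617×10⁻⁵ × 1390 K = 0.11978 eV.
n₁/n₀ = exp[−(E₁−E₀)/kT] = exp(−(0.509 eV)/(0.11978 eV)) = exp(-4.2495) = 0.0143.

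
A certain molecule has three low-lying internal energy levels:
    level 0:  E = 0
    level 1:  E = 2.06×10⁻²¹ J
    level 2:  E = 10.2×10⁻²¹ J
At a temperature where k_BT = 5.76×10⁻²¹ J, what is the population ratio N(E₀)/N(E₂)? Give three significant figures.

n₀/n₂ = exp[−(E₀−E₂)/kT] = exp(−(-10.2 ×10⁻²¹ J)/(5.76 ×10⁻²¹ J)) = exp(1.7708) = 5.88.

5.88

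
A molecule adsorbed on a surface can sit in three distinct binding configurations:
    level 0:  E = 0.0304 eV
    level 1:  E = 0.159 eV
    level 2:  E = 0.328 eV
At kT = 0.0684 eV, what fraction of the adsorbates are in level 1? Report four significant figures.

0.1309

Eᵢ/kT = 0.444444, 2.32456, 4.79532.
Z = Σ e^(−Eᵢ/kT) = e^(−0.444444) + e^(−2.32456) + e^(−4.79532) = 0.641181 + 0.0978265 + 0.00826835 = 0.747276.
P₁ = e^(−E₁/kT) / Z = 0.0978265/0.747276 = 0.1309.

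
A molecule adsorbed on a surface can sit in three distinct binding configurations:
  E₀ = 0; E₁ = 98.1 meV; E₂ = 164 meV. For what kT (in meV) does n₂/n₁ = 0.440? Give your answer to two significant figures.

80 meV

n₂/n₁ = exp[−(E₂−E₁)/kT] = 0.440.
⇒ (E₂−E₁)/kT = ln(1/0.440) = ln(2.273) = 0.8211.
kT = 65.9 meV / 0.8211 = 80 meV.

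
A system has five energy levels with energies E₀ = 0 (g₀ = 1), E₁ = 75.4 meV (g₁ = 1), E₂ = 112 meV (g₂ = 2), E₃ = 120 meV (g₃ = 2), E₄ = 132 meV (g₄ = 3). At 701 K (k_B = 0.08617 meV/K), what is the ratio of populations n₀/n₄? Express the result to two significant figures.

k_BT = 0.08617 × 701 K = 60.41 meV.
n₀/n₄ = (g₀/g₄) exp[−(E₀−E₄)/kT] = (1/3) × exp(−(-132 meV)/(60.41 meV)) = (1/3) × exp(2.185) = 3.0.

3.0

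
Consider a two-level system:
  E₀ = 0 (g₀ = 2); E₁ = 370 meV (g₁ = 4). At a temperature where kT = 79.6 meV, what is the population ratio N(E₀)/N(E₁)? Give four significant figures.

n₀/n₁ = (g₀/g₁) exp[−(E₀−E₁)/kT] = (2/4) × exp(−(-370 meV)/(79.6 meV)) = (2/4) × exp(4.64824) = 52.20.

52.20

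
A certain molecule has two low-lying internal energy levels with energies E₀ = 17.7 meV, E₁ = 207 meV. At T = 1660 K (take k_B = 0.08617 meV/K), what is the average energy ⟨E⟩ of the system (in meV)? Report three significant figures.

57.5 meV

k_BT = 0.08617 × 1660 K = 143.04 meV.
Eᵢ/kT = 0.12374, 1.4471.
Z = Σ e^(−Eᵢ/kT) = e^(−0.12374) + e^(−1.4471) = 0.88361 + 0.23525 = 1.1189.
⟨E⟩ = Σ Eᵢ e^(−Eᵢ/kT) / Z = (17.7·0.88361 + 207·0.23525) / 1.1189 = 57.5 meV.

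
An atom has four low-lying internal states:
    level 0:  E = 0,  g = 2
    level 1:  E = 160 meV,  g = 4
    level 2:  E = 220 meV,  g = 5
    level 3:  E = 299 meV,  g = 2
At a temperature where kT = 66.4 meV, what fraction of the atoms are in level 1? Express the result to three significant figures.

0.140

Eᵢ/kT = 0, 2.4096, 3.3133, 4.5030.
Z = Σ gᵢe^(−Eᵢ/kT) = 2·e^(−0) + 4·e^(−2.4096) + 5·e^(−3.3133) + 2·e^(−4.5030) = 2.0000 + 0.35940 + 0.18198 + 0.022151 = 2.5635.
P₁ = g₁ e^(−E₁/kT) / Z = 0.35940/2.5635 = 0.140.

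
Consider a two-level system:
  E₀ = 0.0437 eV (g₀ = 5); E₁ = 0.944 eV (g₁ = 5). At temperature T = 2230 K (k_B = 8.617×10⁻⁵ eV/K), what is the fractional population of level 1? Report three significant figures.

k_BT = 8.617×10⁻⁵ × 2230 K = 0.19216 eV.
Eᵢ/kT = 0.22741, 4.9126.
Z = Σ gᵢe^(−Eᵢ/kT) = 5·e^(−0.22741) + 5·e^(−4.9126) = 3.9830 + 0.036767 = 4.0198.
P₁ = g₁ e^(−E₁/kT) / Z = 0.036767/4.0198 = 0.00915.

0.00915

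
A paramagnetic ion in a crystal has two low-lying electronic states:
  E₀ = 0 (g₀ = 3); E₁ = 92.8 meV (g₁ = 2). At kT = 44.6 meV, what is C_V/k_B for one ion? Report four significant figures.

0.3071

Eᵢ/kT = 0, 2.08072.
Z = Σ gᵢe^(−Eᵢ/kT) = 3·e^(−0) + 2·e^(−2.08072) = 3.00000 + 0.249681 = 3.24968.
⟨E⟩ = 7.13005 meV, ⟨E²⟩ = 661.669 meV².
C_V/k_B = (⟨E²⟩ − ⟨E⟩²)/(kT)² = (661.669 − 50.8376)/1989.16 = 0.3071.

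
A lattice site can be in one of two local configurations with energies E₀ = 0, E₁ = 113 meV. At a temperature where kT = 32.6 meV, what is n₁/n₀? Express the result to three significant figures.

0.0312

n₁/n₀ = exp[−(E₁−E₀)/kT] = exp(−(113 meV)/(32.6 meV)) = exp(-3.4663) = 0.0312.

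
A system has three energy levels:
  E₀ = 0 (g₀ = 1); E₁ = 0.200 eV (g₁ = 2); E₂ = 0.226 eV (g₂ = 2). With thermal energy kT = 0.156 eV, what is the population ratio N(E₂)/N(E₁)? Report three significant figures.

0.846

n₂/n₁ = (g₂/g₁) exp[−(E₂−E₁)/kT] = (2/2) × exp(−(0.026 eV)/(0.156 eV)) = (2/2) × exp(-0.16667) = 0.846.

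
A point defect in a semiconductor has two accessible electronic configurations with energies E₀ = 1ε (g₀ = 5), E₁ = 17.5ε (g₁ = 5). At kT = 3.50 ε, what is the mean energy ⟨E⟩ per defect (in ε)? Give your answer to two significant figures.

Eᵢ/kT = 0.2857, 5.000.
Z = Σ gᵢe^(−Eᵢ/kT) = 5·e^(−0.2857) + 5·e^(−5.000) = 3.757 + 0.03369 = 3.791.
⟨E⟩ = Σ Eᵢ gᵢe^(−Eᵢ/kT) / Z = (1·3.757 + 17.5·0.03369) / 3.791 = 1.1 ε.

1.1 ε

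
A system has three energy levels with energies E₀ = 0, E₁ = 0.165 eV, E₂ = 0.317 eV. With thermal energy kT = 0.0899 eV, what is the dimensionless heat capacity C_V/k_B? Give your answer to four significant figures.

Eᵢ/kT = 0, 1.83537, 3.52614.
Z = Σ e^(−Eᵢ/kT) = e^(−0) + e^(−1.83537) + e^(−3.52614) = 1.00000 + 0.159554 + 0.0294183 = 1.18897.
⟨E⟩ = 0.0299856 eV, ⟨E²⟩ = 0.00613983 eV².
C_V/k_B = (⟨E²⟩ − ⟨E⟩²)/(kT)² = (0.00613983 − 0.000899136)/0.00808201 = 0.6484.

0.6484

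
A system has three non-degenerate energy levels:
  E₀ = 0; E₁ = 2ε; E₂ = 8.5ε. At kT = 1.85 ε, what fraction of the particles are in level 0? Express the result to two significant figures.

0.74

Eᵢ/kT = 0, 1.081, 4.595.
Z = Σ e^(−Eᵢ/kT) = e^(−0) + e^(−1.081) + e^(−4.595) = 1.000 + 0.3393 + 0.01010 = 1.349.
P₀ = e^(−E₀/kT) / Z = 1.000/1.349 = 0.74.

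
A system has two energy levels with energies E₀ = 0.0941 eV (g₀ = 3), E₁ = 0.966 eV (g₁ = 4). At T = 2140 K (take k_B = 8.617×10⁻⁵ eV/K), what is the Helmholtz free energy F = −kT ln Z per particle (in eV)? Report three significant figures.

-0.111 eV

k_BT = 8.617×10⁻⁵ × 2140 K = 0.18440 eV.
Eᵢ/kT = 0.51030, 5.2386.
Z = Σ gᵢe^(−Eᵢ/kT) = 3·e^(−0.51030) + 4·e^(−5.2386) = 1.8009 + 0.021231 = 1.8221.
F = −kT ln Z = −0.18440 × ln(1.8221) = −0.18440 × 0.59999 = -0.111 eV.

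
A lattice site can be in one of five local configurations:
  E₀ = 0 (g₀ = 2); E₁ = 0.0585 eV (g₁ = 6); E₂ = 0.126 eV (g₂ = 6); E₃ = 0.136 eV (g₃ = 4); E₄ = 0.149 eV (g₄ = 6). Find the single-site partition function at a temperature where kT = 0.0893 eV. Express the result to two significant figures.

Z = 8.6

Eᵢ/kT = 0, 0.6551, 1.411, 1.523, 1.669.
Z = Σ gᵢe^(−Eᵢ/kT) = 2·e^(−0) + 6·e^(−0.6551) + 6·e^(−1.411) + 4·e^(−1.523) + 6·e^(−1.669) = 2.000 + 3.116 + 1.463 + 0.8722 + 1.131 = 8.582.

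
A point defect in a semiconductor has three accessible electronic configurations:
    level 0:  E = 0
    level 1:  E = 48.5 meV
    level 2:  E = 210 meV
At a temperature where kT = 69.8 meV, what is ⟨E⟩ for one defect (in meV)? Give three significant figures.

Eᵢ/kT = 0, 0.69484, 3.0086.
Z = Σ e^(−Eᵢ/kT) = e^(−0) + e^(−0.69484) + e^(−3.0086) = 1.0000 + 0.49915 + 0.049361 = 1.5485.
⟨E⟩ = Σ Eᵢ e^(−Eᵢ/kT) / Z = (0·1.0000 + 48.5·0.49915 + 210·0.049361) / 1.5485 = 22.3 meV.

22.3 meV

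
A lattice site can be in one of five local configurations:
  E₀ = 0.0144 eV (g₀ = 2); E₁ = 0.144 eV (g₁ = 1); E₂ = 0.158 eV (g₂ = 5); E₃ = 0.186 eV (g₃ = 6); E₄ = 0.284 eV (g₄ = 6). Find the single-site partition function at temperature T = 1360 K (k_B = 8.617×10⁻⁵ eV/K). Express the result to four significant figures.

Z = 5.119

k_BT = 8.617×10⁻⁵ × 1360 K = 0.117191 eV.
Eᵢ/kT = 0.122876, 1.22876, 1.34823, 1.58715, 2.42339.
Z = Σ gᵢe^(−Eᵢ/kT) = 2·e^(−0.122876) + 1·e^(−1.22876) + 5·e^(−1.34823) + 6·e^(−1.58715) + 6·e^(−2.42339) = 1.76875 + 0.292655 + 1.29850 + 1.22705 + 0.531724 = 5.11868.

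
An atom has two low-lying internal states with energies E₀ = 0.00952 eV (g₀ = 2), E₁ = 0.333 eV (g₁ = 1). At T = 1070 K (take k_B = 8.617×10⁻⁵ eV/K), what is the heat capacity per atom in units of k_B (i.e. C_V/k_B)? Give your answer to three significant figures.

0.179

k_BT = 8.617×10⁻⁵ × 1070 K = 0.092202 eV.
Eᵢ/kT = 0.10325, 3.6116.
Z = Σ gᵢe^(−Eᵢ/kT) = 2·e^(−0.10325) + 1·e^(−3.6116) = 1.8038 + 0.027009 = 1.8308.
⟨E⟩ = 0.014292 eV, ⟨E²⟩ = 0.0017252 eV².
C_V/k_B = (⟨E²⟩ − ⟨E⟩²)/(kT)² = (0.0017252 − 0.00020426)/0.0085012 = 0.179.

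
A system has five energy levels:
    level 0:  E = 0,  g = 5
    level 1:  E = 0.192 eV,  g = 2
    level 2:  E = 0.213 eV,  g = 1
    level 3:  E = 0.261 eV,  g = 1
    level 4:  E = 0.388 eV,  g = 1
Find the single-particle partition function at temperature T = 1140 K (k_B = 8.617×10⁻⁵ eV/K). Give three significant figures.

k_BT = 8.617×10⁻⁵ × 1140 K = 0.098234 eV.
Eᵢ/kT = 0, 1.9545, 2.1683, 2.6569, 3.9498.
Z = Σ gᵢe^(−Eᵢ/kT) = 5·e^(−0) + 2·e^(−1.9545) + 1·e^(−2.1683) + 1·e^(−2.6569) + 1·e^(−3.9498) = 5.0000 + 0.28327 + 0.11437 + 0.070165 + 0.019259 = 5.4871.

Z = 5.49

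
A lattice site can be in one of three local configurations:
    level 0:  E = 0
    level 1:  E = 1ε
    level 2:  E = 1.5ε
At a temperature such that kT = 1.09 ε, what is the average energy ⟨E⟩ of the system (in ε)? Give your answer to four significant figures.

0.4711 ε

Eᵢ/kT = 0, 0.917431, 1.37615.
Z = Σ e^(−Eᵢ/kT) = e^(−0) + e^(−0.917431) + e^(−1.37615) = 1.00000 + 0.399544 + 0.252549 = 1.65209.
⟨E⟩ = Σ Eᵢ e^(−Eᵢ/kT) / Z = (0·1.00000 + 1·0.399544 + 1.5·0.252549) / 1.65209 = 0.4711 ε.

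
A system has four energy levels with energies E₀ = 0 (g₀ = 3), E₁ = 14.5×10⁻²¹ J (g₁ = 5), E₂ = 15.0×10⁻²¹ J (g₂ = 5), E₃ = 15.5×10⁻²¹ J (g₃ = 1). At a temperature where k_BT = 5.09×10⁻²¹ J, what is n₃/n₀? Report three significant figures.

n₃/n₀ = (g₃/g₀) exp[−(E₃−E₀)/kT] = (1/3) × exp(−(15.5 ×10⁻²¹ J)/(5.09 ×10⁻²¹ J)) = (1/3) × exp(-3.0452) = 0.0159.

0.0159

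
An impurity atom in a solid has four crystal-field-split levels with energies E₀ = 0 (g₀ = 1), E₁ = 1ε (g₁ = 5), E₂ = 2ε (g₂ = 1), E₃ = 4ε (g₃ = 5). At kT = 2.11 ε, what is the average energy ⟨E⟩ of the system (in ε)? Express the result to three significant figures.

Eᵢ/kT = 0, 0.47393, 0.94787, 1.8957.
Z = Σ gᵢe^(−Eᵢ/kT) = 1·e^(−0) + 5·e^(−0.47393) + 1·e^(−0.94787) + 5·e^(−1.8957) = 1.0000 + 3.1128 + 0.38757 + 0.75107 = 5.2514.
⟨E⟩ = Σ Eᵢ gᵢe^(−Eᵢ/kT) / Z = (0·1.0000 + 1·3.1128 + 2·0.38757 + 4·0.75107) / 5.2514 = 1.31 ε.

1.31 ε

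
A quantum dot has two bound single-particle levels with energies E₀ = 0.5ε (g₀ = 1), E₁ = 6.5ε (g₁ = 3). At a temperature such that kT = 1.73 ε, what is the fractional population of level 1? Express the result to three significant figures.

Eᵢ/kT = 0.28902, 3.7572.
Z = Σ gᵢe^(−Eᵢ/kT) = 1·e^(−0.28902) + 3·e^(−3.7572) = 0.74900 + 0.070047 = 0.81905.
P₁ = g₁ e^(−E₁/kT) / Z = 0.070047/0.81905 = 0.0855.

0.0855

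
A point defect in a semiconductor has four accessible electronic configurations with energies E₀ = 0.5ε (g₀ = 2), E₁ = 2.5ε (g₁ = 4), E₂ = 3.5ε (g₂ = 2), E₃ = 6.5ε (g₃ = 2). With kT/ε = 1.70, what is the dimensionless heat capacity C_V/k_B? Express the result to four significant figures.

Eᵢ/kT = 0.294118, 1.47059, 2.05882, 3.82353.
Z = Σ gᵢe^(−Eᵢ/kT) = 2·e^(−0.294118) + 4·e^(−1.47059) + 2·e^(−2.05882) + 2·e^(−3.82353) = 1.49038 + 0.919159 + 0.255209 + 0.0437011 = 2.70845.
⟨E⟩ = 1.55823 ε, ⟨E²⟩ = 4.09460 ε².
C_V/k_B = (⟨E²⟩ − ⟨E⟩²)/(kT)² = (4.09460 − 2.42808)/2.89000 = 0.5767.

0.5767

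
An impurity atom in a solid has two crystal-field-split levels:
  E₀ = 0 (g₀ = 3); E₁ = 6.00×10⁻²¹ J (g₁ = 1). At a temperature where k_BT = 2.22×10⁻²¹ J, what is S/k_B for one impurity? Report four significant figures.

1.180

Eᵢ/kT = 0, 2.70270.
Z = Σ gᵢe^(−Eᵢ/kT) = 3·e^(−0) + 1·e^(−2.70270) = 3.00000 + 0.0670243 = 3.06702.
⟨E⟩ = Σ EᵢPᵢ = 0.131119 ×10⁻²¹ J.
S/k_B = ln Z + ⟨E⟩/kT = ln(3.06702) + 0.131119/2.22 = 1.12071 + 0.0590626 = 1.180.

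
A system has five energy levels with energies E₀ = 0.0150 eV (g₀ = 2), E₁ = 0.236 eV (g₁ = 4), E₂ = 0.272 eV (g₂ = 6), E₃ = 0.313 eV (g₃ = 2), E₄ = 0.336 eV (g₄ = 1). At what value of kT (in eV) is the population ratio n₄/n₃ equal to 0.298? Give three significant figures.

0.0444 eV

n₄/n₃ = (g₄/g₃) exp[−(E₄−E₃)/kT] = 0.298.
⇒ (E₄−E₃)/kT = ln((1/2)/0.298) = ln(1.6779) = 0.51754.
kT = 0.023 eV / 0.51754 = 0.0444 eV.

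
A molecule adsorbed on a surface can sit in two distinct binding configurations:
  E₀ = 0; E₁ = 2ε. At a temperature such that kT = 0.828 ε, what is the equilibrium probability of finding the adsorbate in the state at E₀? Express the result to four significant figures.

0.9180

Eᵢ/kT = 0, 2.41546.
Z = Σ e^(−Eᵢ/kT) = e^(−0) + e^(−2.41546) = 1.00000 + 0.0893262 = 1.08933.
P₀ = e^(−E₀/kT) / Z = 1.00000/1.08933 = 0.9180.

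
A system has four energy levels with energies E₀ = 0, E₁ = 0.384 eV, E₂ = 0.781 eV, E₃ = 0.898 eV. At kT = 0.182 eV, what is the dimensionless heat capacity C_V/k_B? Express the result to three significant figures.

Eᵢ/kT = 0, 2.1099, 4.2912, 4.9341.
Z = Σ e^(−Eᵢ/kT) = e^(−0) + e^(−2.1099) + e^(−4.2912) + e^(−4.9341) = 1.0000 + 0.12125 + 0.013688 + 0.0071969 = 1.1421.
⟨E⟩ = 0.055786 eV, ⟨E²⟩ = 0.028046 eV².
C_V/k_B = (⟨E²⟩ − ⟨E⟩²)/(kT)² = (0.028046 − 0.0031121)/0.033124 = 0.753.

0.753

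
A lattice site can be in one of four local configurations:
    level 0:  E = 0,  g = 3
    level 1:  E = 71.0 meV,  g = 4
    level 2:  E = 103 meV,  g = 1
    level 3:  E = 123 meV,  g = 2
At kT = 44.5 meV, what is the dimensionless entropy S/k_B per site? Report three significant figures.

Eᵢ/kT = 0, 1.5955, 2.3146, 2.7640.
Z = Σ gᵢe^(−Eᵢ/kT) = 3·e^(−0) + 4·e^(−1.5955) + 1·e^(−2.3146) + 2·e^(−2.7640) = 3.0000 + 0.81123 + 0.098806 + 0.12608 = 4.0361.
⟨E⟩ = Σ EᵢPᵢ = 20.634 meV.
S/k_B = ln Z + ⟨E⟩/kT = ln(4.0361) + 20.634/44.5 = 1.3953 + 0.46369 = 1.86.

1.86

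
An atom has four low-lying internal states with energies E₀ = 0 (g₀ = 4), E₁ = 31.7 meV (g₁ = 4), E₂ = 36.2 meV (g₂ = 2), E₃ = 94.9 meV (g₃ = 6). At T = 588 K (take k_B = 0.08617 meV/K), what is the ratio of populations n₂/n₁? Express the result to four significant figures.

0.4575

k_BT = 0.08617 × 588 K = 50.6680 meV.
n₂/n₁ = (g₂/g₁) exp[−(E₂−E₁)/kT] = (2/4) × exp(−(4.5 meV)/(50.6680 meV)) = (2/4) × exp(-0.0888135) = 0.4575.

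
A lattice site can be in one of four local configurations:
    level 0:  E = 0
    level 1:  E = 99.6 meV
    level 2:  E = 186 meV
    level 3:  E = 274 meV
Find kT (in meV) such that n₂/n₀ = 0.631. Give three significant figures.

404 meV

n₂/n₀ = exp[−(E₂−E₀)/kT] = 0.631.
⇒ (E₂−E₀)/kT = ln(1/0.631) = ln(1.5848) = 0.46046.
kT = 186 meV / 0.46046 = 404 meV.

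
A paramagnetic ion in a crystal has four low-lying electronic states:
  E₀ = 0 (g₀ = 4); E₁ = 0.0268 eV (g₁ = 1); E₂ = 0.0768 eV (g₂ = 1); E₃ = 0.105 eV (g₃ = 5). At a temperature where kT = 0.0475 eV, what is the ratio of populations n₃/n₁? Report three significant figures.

n₃/n₁ = (g₃/g₁) exp[−(E₃−E₁)/kT] = (5/1) × exp(−(0.0782 eV)/(0.0475 eV)) = (5/1) × exp(-1.6463) = 0.964.

0.964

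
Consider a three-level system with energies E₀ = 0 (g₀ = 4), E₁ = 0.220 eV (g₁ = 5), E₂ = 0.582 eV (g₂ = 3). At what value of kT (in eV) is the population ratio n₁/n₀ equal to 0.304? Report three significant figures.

n₁/n₀ = (g₁/g₀) exp[−(E₁−E₀)/kT] = 0.304.
⇒ (E₁−E₀)/kT = ln((5/4)/0.304) = ln(4.1118) = 1.4139.
kT = 0.220 eV / 1.4139 = 0.156 eV.

0.156 eV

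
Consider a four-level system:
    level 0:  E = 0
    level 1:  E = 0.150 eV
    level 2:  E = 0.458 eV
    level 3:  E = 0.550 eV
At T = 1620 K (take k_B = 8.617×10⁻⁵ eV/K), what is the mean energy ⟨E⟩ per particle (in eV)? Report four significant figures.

0.05658 eV

k_BT = 8.617×10⁻⁵ × 1620 K = 0.139595 eV.
Eᵢ/kT = 0, 1.07454, 3.28092, 3.93997.
Z = Σ e^(−Eᵢ/kT) = e^(−0) + e^(−1.07454) + e^(−3.28092) + e^(−3.93997) = 1.00000 + 0.341455 + 0.0375937 + 0.0194488 = 1.39850.
⟨E⟩ = Σ Eᵢ e^(−Eᵢ/kT) / Z = (0·1.00000 + 0.150·0.341455 + 0.458·0.0375937 + 0.550·0.0194488) / 1.39850 = 0.05658 eV.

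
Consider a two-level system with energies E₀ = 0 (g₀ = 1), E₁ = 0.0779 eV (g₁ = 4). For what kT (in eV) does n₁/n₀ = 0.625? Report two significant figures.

n₁/n₀ = (g₁/g₀) exp[−(E₁−E₀)/kT] = 0.625.
⇒ (E₁−E₀)/kT = ln((4/1)/0.625) = ln(6.400) = 1.856.
kT = 0.0779 eV / 1.856 = 0.042 eV.

0.042 eV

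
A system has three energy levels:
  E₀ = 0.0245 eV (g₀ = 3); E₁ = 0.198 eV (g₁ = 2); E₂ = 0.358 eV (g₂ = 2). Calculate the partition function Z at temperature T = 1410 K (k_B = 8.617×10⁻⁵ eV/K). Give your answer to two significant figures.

k_BT = 8.617×10⁻⁵ × 1410 K = 0.1215 eV.
Eᵢ/kT = 0.2016, 1.630, 2.947.
Z = Σ gᵢe^(−Eᵢ/kT) = 3·e^(−0.2016) + 2·e^(−1.630) + 2·e^(−2.947) = 2.452 + 0.3919 + 0.1050 = 2.949.

Z = 2.9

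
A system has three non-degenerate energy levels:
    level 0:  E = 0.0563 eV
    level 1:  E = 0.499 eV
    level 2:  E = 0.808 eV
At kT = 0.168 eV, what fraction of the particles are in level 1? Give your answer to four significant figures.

Eᵢ/kT = 0.335119, 2.97024, 4.80952.
Z = Σ e^(−Eᵢ/kT) = e^(−0.335119) + e^(−2.97024) + e^(−4.80952) = 0.715253 + 0.0512910 + 0.00815177 = 0.774696.
P₁ = e^(−E₁/kT) / Z = 0.0512910/0.774696 = 0.06621.

0.06621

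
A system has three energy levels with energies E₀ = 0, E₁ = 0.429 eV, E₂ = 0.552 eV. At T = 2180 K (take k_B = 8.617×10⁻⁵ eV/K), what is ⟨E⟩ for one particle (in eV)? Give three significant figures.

k_BT = 8.617×10⁻⁵ × 2180 K = 0.18785 eV.
Eᵢ/kT = 0, 2.2837, 2.9385.
Z = Σ e^(−Eᵢ/kT) = e^(−0) + e^(−2.2837) + e^(−2.9385) = 1.0000 + 0.10191 + 0.052945 = 1.1549.
⟨E⟩ = Σ Eᵢ e^(−Eᵢ/kT) / Z = (0·1.0000 + 0.429·0.10191 + 0.552·0.052945) / 1.1549 = 0.0632 eV.

0.0632 eV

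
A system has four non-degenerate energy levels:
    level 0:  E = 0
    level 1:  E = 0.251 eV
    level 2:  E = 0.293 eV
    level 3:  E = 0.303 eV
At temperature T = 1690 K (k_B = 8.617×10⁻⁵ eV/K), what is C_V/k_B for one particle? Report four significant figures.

0.7830

k_BT = 8.617×10⁻⁵ × 1690 K = 0.145627 eV.
Eᵢ/kT = 0, 1.72358, 2.01199, 2.08066.
Z = Σ e^(−Eᵢ/kT) = e^(−0) + e^(−1.72358) + e^(−2.01199) + e^(−2.08066) = 1.00000 + 0.178426 + 0.133722 + 0.124848 = 1.43700.
⟨E⟩ = 0.0847560 eV, ⟨E²⟩ = 0.0237878 eV².
C_V/k_B = (⟨E²⟩ − ⟨E⟩²)/(kT)² = (0.0237878 − 0.00718358)/0.0212072 = 0.7830.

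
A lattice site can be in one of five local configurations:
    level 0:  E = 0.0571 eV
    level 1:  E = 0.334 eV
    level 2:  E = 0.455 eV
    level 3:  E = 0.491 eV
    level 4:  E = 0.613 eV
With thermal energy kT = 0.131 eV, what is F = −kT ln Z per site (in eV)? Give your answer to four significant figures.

0.03110 eV

Eᵢ/kT = 0.435878, 2.54962, 3.47328, 3.74809, 4.67939.
Z = Σ e^(−Eᵢ/kT) = e^(−0.435878) + e^(−2.54962) + e^(−3.47328) + e^(−3.74809) + e^(−4.67939) = 0.646697 + 0.0781113 + 0.0310151 + 0.0235627 + 0.00928468 = 0.788671.
F = −kT ln Z = −0.131 × ln(0.788671) = −0.131 × -0.237406 = 0.03110 eV.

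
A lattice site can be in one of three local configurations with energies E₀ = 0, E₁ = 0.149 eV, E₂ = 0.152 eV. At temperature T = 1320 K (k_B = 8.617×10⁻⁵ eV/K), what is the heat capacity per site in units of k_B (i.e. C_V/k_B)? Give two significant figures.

k_BT = 8.617×10⁻⁵ × 1320 K = 0.1137 eV.
Eᵢ/kT = 0, 1.310, 1.337.
Z = Σ e^(−Eᵢ/kT) = e^(−0) + e^(−1.310) + e^(−1.337) = 1.000 + 0.2698 + 0.2626 = 1.532.
⟨E⟩ = 0.05229 eV, ⟨E²⟩ = 0.007870 eV².
C_V/k_B = (⟨E²⟩ − ⟨E⟩²)/(kT)² = (0.007870 − 0.002734)/0.01293 = 0.40.

0.40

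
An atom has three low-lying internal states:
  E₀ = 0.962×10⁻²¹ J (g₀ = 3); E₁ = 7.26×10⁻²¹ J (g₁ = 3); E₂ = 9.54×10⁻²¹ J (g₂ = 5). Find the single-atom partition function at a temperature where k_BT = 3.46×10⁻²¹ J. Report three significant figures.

Eᵢ/kT = 0.27803, 2.0983, 2.7572.
Z = Σ gᵢe^(−Eᵢ/kT) = 3·e^(−0.27803) + 3·e^(−2.0983) + 5·e^(−2.7572) = 2.2718 + 0.36799 + 0.31735 = 2.9571.

Z = 2.96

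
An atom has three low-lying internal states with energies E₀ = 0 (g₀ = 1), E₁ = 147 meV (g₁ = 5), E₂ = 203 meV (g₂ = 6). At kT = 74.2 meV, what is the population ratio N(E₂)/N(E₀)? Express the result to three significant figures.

0.389

n₂/n₀ = (g₂/g₀) exp[−(E₂−E₀)/kT] = (6/1) × exp(−(203 meV)/(74.2 meV)) = (6/1) × exp(-2.7358) = 0.389.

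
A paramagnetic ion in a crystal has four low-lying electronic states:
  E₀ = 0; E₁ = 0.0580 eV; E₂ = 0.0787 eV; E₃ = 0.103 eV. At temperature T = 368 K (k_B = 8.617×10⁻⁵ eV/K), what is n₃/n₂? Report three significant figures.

0.465

k_BT = 8.617×10⁻⁵ × 368 K = 0.031711 eV.
n₃/n₂ = exp[−(E₃−E₂)/kT] = exp(−(0.0243 eV)/(0.031711 eV)) = exp(-0.76630) = 0.465.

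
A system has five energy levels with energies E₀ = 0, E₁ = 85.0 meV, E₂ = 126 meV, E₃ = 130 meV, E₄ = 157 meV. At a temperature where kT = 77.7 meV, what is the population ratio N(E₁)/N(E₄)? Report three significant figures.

n₁/n₄ = exp[−(E₁−E₄)/kT] = exp(−(-72.0 meV)/(77.7 meV)) = exp(0.92664) = 2.53.

2.53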